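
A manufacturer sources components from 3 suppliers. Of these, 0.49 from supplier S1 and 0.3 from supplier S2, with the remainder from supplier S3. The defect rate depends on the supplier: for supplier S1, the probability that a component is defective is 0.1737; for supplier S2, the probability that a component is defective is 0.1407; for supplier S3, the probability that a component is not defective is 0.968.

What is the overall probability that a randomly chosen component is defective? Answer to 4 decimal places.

P(S3) = 1 − (0.49 + 0.3) = 0.21.
P(D|S3) = 1 − 0.968 = 0.032.
P(D) = P(D|S1)·P(S1) + P(D|S2)·P(S2) + P(D|S3)·P(S3)
      = 0.1737·0.49 + 0.1407·0.3 + 0.032·0.21
      = 0.085113 + 0.04221 + 0.00672 = 0.134043

0.1340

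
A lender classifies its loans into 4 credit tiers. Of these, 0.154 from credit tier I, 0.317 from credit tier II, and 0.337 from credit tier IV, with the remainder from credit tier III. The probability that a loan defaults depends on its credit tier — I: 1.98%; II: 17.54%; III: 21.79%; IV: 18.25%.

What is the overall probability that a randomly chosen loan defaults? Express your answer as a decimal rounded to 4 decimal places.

P(D) ≈ 0.1620

P(III) = 1 − (0.154 + 0.317 + 0.337) = 0.192.
By the law of total probability,
P(D) = P(D|I)·P(I) + P(D|II)·P(II) + P(D|III)·P(III) + P(D|IV)·P(IV)
      = 0.0198·0.154 + 0.1754·0.317 + 0.2179·0.192 + 0.1825·0.337
      = 0.0030492 + 0.0556018 + 0.0418368 + 0.0615025 = 0.1619903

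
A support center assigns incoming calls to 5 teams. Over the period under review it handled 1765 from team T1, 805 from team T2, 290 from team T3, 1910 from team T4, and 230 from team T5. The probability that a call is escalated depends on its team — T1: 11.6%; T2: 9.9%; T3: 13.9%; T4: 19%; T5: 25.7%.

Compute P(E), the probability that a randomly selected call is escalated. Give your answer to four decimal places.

0.1494

Total: 1765 + 805 + 290 + 1910 + 230 = 5000.
P(T1) = 1765/5000 = 0.353. P(T2) = 805/5000 = 0.161. P(T3) = 290/5000 = 0.058. P(T4) = 1910/5000 = 0.382. P(T5) = 230/5000 = 0.046.
Using total probability over the partition,
P(E) = P(E|T1)·P(T1) + P(E|T2)·P(T2) + P(E|T3)·P(T3) + P(E|T4)·P(T4) + P(E|T5)·P(T5)
      = 0.116·0.353 + 0.099·0.161 + 0.139·0.058 + 0.19·0.382 + 0.257·0.046
      = 0.040948 + 0.015939 + 0.008062 + 0.07258 + 0.011822 = 0.149351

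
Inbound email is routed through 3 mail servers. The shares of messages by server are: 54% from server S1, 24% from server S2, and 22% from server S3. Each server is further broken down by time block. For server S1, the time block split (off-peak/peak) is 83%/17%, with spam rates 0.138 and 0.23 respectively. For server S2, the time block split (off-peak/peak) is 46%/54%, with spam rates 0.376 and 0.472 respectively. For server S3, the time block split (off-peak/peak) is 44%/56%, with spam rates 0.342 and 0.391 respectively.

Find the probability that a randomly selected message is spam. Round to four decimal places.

P(S|S1) = 0.83·0.138 + 0.17·0.23 = 0.11454 + 0.0391 = 0.15364
P(S|S2) = 0.46·0.376 + 0.54·0.472 = 0.17296 + 0.25488 = 0.42784
P(S|S3) = 0.44·0.342 + 0.56·0.391 = 0.15048 + 0.21896 = 0.36944
By total probability over the outer partition,
P(S) = 0.54·0.15364 + 0.24·0.42784 + 0.22·0.36944
      = 0.0829656 + 0.1026816 + 0.0812768 = 0.266924

0.2669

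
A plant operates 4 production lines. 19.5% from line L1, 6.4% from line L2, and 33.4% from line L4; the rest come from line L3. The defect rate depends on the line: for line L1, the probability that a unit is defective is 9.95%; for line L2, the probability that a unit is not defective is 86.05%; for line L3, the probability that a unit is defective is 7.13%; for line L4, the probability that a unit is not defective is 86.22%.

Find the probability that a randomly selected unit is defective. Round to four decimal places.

P(D) ≈ 0.1034

P(L3) = 1 − (0.195 + 0.064 + 0.334) = 0.407.
P(D|L2) = 1 − 0.8605 = 0.1395.
P(D|L4) = 1 − 0.8622 = 0.1378.
Using total probability over the partition,
P(D) = P(D|L1)·P(L1) + P(D|L2)·P(L2) + P(D|L3)·P(L3) + P(D|L4)·P(L4)
      = 0.0995·0.195 + 0.1395·0.064 + 0.0713·0.407 + 0.1378·0.334
      = 0.0194025 + 0.008928 + 0.0290191 + 0.0460252 = 0.1033748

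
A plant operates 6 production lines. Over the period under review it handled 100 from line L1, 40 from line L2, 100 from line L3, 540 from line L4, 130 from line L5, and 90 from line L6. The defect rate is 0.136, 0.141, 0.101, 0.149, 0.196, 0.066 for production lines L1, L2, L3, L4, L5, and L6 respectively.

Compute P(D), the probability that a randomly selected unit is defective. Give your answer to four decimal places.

0.1412

Total: 100 + 40 + 100 + 540 + 130 + 90 = 1000.
P(L1) = 100/1000 = 0.1. P(L2) = 40/1000 = 0.04. P(L3) = 100/1000 = 0.1. P(L4) = 540/1000 = 0.54. P(L5) = 130/1000 = 0.13. P(L6) = 90/1000 = 0.09.
P(D) = P(D|L1)·P(L1) + P(D|L2)·P(L2) + P(D|L3)·P(L3) + P(D|L4)·P(L4) + P(D|L5)·P(L5) + P(D|L6)·P(L6)
      = 0.136·0.1 + 0.141·0.04 + 0.101·0.1 + 0.149·0.54 + 0.196·0.13 + 0.066·0.09
      = 0.0136 + 0.00564 + 0.0101 + 0.08046 + 0.02548 + 0.00594 = 0.14122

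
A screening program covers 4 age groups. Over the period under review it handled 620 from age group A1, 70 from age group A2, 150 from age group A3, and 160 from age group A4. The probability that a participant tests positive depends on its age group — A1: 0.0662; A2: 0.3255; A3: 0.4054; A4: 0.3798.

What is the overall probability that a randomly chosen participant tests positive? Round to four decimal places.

Total: 620 + 70 + 150 + 160 = 1000.
P(A1) = 620/1000 = 0.62. P(A2) = 70/1000 = 0.07. P(A3) = 150/1000 = 0.15. P(A4) = 160/1000 = 0.16.
P(T) = P(T|A1)·P(A1) + P(T|A2)·P(A2) + P(T|A3)·P(A3) + P(T|A4)·P(A4)
      = 0.0662·0.62 + 0.3255·0.07 + 0.4054·0.15 + 0.3798·0.16
      = 0.041044 + 0.022785 + 0.06081 + 0.060768 = 0.185407

0.1854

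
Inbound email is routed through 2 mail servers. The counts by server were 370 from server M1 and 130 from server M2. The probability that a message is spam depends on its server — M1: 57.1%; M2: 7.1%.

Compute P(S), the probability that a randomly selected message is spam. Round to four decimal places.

Total: 370 + 130 = 500.
P(M1) = 370/500 = 0.74. P(M2) = 130/500 = 0.26.
P(S) = P(S|M1)·P(M1) + P(S|M2)·P(M2)
      = 0.571·0.74 + 0.071·0.26
      = 0.42254 + 0.01846 = 0.441

P(S) ≈ 0.4410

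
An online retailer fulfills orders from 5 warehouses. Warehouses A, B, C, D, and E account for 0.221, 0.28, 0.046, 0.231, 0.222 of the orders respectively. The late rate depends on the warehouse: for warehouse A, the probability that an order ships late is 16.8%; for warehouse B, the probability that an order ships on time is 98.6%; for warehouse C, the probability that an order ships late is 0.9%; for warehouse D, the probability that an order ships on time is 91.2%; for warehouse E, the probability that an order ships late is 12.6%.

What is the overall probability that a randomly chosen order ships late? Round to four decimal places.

P(L) ≈ 0.0898

P(L|B) = 1 − 0.986 = 0.014.
P(L|D) = 1 − 0.912 = 0.088.
Summing over the partition,
P(L) = P(L|A)·P(A) + P(L|B)·P(B) + P(L|C)·P(C) + P(L|D)·P(D) + P(L|E)·P(E)
      = 0.168·0.221 + 0.014·0.28 + 0.009·0.046 + 0.088·0.231 + 0.126·0.222
      = 0.037128 + 0.00392 + 0.000414 + 0.020328 + 0.027972 = 0.089762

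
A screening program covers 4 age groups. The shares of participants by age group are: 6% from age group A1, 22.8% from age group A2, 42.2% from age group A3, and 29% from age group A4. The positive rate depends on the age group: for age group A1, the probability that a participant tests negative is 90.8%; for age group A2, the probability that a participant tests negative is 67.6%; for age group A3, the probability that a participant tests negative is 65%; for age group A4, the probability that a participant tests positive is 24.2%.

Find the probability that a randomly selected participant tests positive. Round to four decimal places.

P(T|A1) = 1 − 0.908 = 0.092.
P(T|A2) = 1 − 0.676 = 0.324.
P(T|A3) = 1 − 0.65 = 0.35.
By the law of total probability,
P(T) = P(T|A1)·P(A1) + P(T|A2)·P(A2) + P(T|A3)·P(A3) + P(T|A4)·P(A4)
      = 0.092·0.06 + 0.324·0.228 + 0.35·0.422 + 0.242·0.29
      = 0.00552 + 0.073872 + 0.1477 + 0.07018 = 0.297272

0.2973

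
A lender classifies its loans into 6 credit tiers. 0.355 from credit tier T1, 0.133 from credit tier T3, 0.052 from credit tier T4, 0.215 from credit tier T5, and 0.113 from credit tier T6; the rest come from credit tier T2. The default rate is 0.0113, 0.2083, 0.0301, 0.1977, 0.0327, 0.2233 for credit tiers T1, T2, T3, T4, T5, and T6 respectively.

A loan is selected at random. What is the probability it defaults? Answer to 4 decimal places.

P(D) ≈ 0.0781

P(T2) = 1 − (0.355 + 0.133 + 0.052 + 0.215 + 0.113) = 0.132.
P(D) = P(D|T1)·P(T1) + P(D|T2)·P(T2) + P(D|T3)·P(T3) + P(D|T4)·P(T4) + P(D|T5)·P(T5) + P(D|T6)·P(T6)
      = 0.0113·0.355 + 0.2083·0.132 + 0.0301·0.133 + 0.1977·0.052 + 0.0327·0.215 + 0.2233·0.113
      = 0.0040115 + 0.0274956 + 0.0040033 + 0.0102804 + 0.0070305 + 0.0252329 = 0.0780542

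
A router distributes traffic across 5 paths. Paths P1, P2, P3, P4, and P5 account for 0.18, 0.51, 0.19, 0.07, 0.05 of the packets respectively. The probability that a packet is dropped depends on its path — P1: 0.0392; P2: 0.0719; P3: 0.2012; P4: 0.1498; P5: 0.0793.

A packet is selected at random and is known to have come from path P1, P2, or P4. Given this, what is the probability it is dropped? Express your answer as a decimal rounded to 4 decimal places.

0.0713

Let S = {P1, P2, P4}.
P(S) = 0.18 + 0.51 + 0.07 = 0.76.
P(L ∩ S) = 0.0392·0.18 + 0.0719·0.51 + 0.1498·0.07 = 0.007056 + 0.036669 + 0.010486 = 0.054211.
P(L | S) = 0.054211 / 0.76 = 0.071330…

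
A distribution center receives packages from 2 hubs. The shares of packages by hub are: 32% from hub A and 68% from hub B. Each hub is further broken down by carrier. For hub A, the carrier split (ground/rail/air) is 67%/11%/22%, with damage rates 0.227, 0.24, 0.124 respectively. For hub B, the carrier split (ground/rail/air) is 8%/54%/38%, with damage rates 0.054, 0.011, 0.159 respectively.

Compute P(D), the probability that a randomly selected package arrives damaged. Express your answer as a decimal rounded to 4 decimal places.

0.1139

P(D|A) = 0.67·0.227 + 0.11·0.24 + 0.22·0.124 = 0.15209 + 0.0264 + 0.02728 = 0.20577
P(D|B) = 0.08·0.054 + 0.54·0.011 + 0.38·0.159 = 0.00432 + 0.00594 + 0.06042 = 0.07068
Then overall,
P(D) = 0.32·0.20577 + 0.68·0.07068
      = 0.0658464 + 0.0480624 = 0.1139088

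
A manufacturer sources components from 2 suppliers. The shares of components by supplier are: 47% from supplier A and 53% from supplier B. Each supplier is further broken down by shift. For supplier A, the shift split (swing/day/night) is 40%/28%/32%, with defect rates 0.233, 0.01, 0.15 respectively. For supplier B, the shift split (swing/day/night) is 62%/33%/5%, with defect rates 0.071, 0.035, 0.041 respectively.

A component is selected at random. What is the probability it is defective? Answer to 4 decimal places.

P(D|A) = 0.4·0.233 + 0.28·0.01 + 0.32·0.15 = 0.0932 + 0.0028 + 0.048 = 0.144
P(D|B) = 0.62·0.071 + 0.33·0.035 + 0.05·0.041 = 0.04402 + 0.01155 + 0.00205 = 0.05762
By total probability over the outer partition,
P(D) = 0.47·0.144 + 0.53·0.05762
      = 0.06768 + 0.0305386 = 0.0982186

P(D) ≈ 0.0982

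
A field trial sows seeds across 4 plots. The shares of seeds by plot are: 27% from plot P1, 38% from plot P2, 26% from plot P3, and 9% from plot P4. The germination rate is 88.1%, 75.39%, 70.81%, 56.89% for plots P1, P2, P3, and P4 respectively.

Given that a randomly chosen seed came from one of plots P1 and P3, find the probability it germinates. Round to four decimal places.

P(G|S) ≈ 0.7962

Let S = {P1, P3}.
P(S) = 0.27 + 0.26 = 0.53.
P(G ∩ S) = 0.881·0.27 + 0.7081·0.26 = 0.23787 + 0.184106 = 0.421976.
P(G | S) = 0.421976 / 0.53 = 0.796181…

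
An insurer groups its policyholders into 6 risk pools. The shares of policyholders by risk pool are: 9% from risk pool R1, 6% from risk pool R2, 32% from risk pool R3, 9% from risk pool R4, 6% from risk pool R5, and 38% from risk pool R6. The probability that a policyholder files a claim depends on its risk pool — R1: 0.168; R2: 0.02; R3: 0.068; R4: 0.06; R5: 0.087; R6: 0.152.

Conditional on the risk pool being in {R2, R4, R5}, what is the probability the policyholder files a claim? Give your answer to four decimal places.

0.0563

Let S = {R2, R4, R5}.
P(S) = 0.06 + 0.09 + 0.06 = 0.21.
P(C ∩ S) = 0.02·0.06 + 0.06·0.09 + 0.087·0.06 = 0.0012 + 0.0054 + 0.00522 = 0.01182.
P(C | S) = 0.01182 / 0.21 = 0.056286…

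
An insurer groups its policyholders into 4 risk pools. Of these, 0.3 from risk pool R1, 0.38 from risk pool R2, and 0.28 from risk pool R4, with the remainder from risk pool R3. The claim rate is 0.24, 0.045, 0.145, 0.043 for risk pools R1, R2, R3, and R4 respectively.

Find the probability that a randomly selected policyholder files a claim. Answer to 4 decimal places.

P(R3) = 1 − (0.3 + 0.38 + 0.28) = 0.04.
Using total probability over the partition,
P(C) = P(C|R1)·P(R1) + P(C|R2)·P(R2) + P(C|R3)·P(R3) + P(C|R4)·P(R4)
      = 0.24·0.3 + 0.045·0.38 + 0.145·0.04 + 0.043·0.28
      = 0.072 + 0.0171 + 0.0058 + 0.01204 = 0.10694

0.1069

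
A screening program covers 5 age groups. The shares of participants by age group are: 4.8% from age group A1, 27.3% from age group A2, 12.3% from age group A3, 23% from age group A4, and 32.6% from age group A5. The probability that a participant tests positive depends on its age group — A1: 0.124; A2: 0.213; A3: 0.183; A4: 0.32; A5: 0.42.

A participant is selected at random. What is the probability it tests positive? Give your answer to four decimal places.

Using total probability over the partition,
P(T) = P(T|A1)·P(A1) + P(T|A2)·P(A2) + P(T|A3)·P(A3) + P(T|A4)·P(A4) + P(T|A5)·P(A5)
      = 0.124·0.048 + 0.213·0.273 + 0.183·0.123 + 0.32·0.23 + 0.42·0.326
      = 0.005952 + 0.058149 + 0.022509 + 0.0736 + 0.13692 = 0.29713

P(T) ≈ 0.2971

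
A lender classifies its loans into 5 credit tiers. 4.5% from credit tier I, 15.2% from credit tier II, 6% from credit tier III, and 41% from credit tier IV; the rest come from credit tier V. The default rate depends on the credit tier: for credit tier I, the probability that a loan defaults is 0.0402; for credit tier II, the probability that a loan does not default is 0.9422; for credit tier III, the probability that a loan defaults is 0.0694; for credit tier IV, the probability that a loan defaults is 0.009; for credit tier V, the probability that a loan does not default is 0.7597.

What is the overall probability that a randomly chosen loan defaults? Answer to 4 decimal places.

P(D) ≈ 0.0985

P(V) = 1 − (0.045 + 0.152 + 0.06 + 0.41) = 0.333.
P(D|II) = 1 − 0.9422 = 0.0578.
P(D|V) = 1 − 0.7597 = 0.2403.
By the law of total probability,
P(D) = P(D|I)·P(I) + P(D|II)·P(II) + P(D|III)·P(III) + P(D|IV)·P(IV) + P(D|V)·P(V)
      = 0.0402·0.045 + 0.0578·0.152 + 0.0694·0.06 + 0.009·0.41 + 0.2403·0.333
      = 0.001809 + 0.0087856 + 0.004164 + 0.00369 + 0.0800199 = 0.0984685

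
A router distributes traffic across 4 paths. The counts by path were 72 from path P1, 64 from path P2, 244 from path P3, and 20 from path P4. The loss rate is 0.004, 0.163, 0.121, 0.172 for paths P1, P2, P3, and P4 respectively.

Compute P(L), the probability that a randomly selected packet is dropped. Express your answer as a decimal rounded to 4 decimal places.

0.1092

Total: 72 + 64 + 244 + 20 = 400.
P(P1) = 72/400 = 0.18. P(P2) = 64/400 = 0.16. P(P3) = 244/400 = 0.61. P(P4) = 20/400 = 0.05.
Summing over the partition,
P(L) = P(L|P1)·P(P1) + P(L|P2)·P(P2) + P(L|P3)·P(P3) + P(L|P4)·P(P4)
      = 0.004·0.18 + 0.163·0.16 + 0.121·0.61 + 0.172·0.05
      = 0.00072 + 0.02608 + 0.07381 + 0.0086 = 0.10921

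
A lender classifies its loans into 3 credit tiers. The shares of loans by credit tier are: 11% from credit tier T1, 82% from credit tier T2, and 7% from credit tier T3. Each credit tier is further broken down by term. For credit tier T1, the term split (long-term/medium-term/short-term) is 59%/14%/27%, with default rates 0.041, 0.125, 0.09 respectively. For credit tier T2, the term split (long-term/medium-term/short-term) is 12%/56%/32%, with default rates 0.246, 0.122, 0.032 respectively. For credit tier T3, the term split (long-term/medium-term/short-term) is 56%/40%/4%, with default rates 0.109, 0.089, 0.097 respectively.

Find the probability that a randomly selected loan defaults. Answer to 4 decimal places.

P(D|T1) = 0.59·0.041 + 0.14·0.125 + 0.27·0.09 = 0.02419 + 0.0175 + 0.0243 = 0.06599
P(D|T2) = 0.12·0.246 + 0.56·0.122 + 0.32·0.032 = 0.02952 + 0.06832 + 0.01024 = 0.10808
P(D|T3) = 0.56·0.109 + 0.4·0.089 + 0.04·0.097 = 0.06104 + 0.0356 + 0.00388 = 0.10052
Then overall,
P(D) = 0.11·0.06599 + 0.82·0.10808 + 0.07·0.10052
      = 0.0072589 + 0.0886256 + 0.0070364 = 0.1029209

P(D) ≈ 0.1029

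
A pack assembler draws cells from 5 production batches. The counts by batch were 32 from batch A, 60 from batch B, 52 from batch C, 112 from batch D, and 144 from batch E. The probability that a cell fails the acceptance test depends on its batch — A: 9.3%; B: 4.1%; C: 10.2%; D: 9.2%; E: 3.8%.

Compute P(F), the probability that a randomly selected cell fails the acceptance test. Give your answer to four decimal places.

Total: 32 + 60 + 52 + 112 + 144 = 400.
P(A) = 32/400 = 0.08. P(B) = 60/400 = 0.15. P(C) = 52/400 = 0.13. P(D) = 112/400 = 0.28. P(E) = 144/400 = 0.36.
Using total probability over the partition,
P(F) = P(F|A)·P(A) + P(F|B)·P(B) + P(F|C)·P(C) + P(F|D)·P(D) + P(F|E)·P(E)
      = 0.093·0.08 + 0.041·0.15 + 0.102·0.13 + 0.092·0.28 + 0.038·0.36
      = 0.00744 + 0.00615 + 0.01326 + 0.02576 + 0.01368 = 0.06629

P(F) ≈ 0.0663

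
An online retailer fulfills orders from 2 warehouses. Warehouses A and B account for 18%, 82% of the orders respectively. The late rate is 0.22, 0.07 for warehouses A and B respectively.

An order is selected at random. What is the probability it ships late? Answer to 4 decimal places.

0.0970

P(L) = P(L|A)·P(A) + P(L|B)·P(B)
      = 0.22·0.18 + 0.07·0.82
      = 0.0396 + 0.0574 = 0.097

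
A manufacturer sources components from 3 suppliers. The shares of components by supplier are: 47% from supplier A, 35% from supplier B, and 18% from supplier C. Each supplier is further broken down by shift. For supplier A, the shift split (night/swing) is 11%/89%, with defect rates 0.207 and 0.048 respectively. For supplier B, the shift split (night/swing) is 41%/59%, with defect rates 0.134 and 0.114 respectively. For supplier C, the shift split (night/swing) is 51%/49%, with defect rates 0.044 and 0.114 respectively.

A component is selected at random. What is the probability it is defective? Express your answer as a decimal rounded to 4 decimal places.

P(D|A) = 0.11·0.207 + 0.89·0.048 = 0.02277 + 0.04272 = 0.06549
P(D|B) = 0.41·0.134 + 0.59·0.114 = 0.05494 + 0.06726 = 0.1222
P(D|C) = 0.51·0.044 + 0.49·0.114 = 0.02244 + 0.05586 = 0.0783
Then overall,
P(D) = 0.47·0.06549 + 0.35·0.1222 + 0.18·0.0783
      = 0.0307803 + 0.04277 + 0.014094 = 0.0876443

P(D) ≈ 0.0876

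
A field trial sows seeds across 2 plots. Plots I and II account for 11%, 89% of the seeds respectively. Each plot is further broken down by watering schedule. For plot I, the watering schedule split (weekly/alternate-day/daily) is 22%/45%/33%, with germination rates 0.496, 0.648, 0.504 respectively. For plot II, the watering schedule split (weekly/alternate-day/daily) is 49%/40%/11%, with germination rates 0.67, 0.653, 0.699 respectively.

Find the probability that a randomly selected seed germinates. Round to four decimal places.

P(G|I) = 0.22·0.496 + 0.45·0.648 + 0.33·0.504 = 0.10912 + 0.2916 + 0.16632 = 0.56704
P(G|II) = 0.49·0.67 + 0.4·0.653 + 0.11·0.699 = 0.3283 + 0.2612 + 0.07689 = 0.66639
By total probability over the outer partition,
P(G) = 0.11·0.56704 + 0.89·0.66639
      = 0.0623744 + 0.5930871 = 0.6554615

P(G) ≈ 0.6555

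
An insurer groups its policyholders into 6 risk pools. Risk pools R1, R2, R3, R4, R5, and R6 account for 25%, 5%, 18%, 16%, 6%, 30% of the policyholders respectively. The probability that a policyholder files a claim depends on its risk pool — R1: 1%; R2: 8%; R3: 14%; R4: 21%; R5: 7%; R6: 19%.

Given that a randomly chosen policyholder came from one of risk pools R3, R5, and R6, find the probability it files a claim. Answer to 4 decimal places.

Let S = {R3, R5, R6}.
P(S) = 0.18 + 0.06 + 0.3 = 0.54.
P(C ∩ S) = 0.14·0.18 + 0.07·0.06 + 0.19·0.3 = 0.0252 + 0.0042 + 0.057 = 0.0864.
P(C | S) = 0.0864 / 0.54 = 0.160000…

0.1600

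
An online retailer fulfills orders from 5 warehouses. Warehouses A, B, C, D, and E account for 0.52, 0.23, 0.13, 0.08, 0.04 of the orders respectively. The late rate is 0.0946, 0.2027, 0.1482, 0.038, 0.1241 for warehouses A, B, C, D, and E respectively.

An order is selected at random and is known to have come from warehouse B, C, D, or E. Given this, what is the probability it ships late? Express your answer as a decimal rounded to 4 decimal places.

0.1539

Let S = {B, C, D, E}.
P(S) = 0.23 + 0.13 + 0.08 + 0.04 = 0.48.
P(L ∩ S) = 0.2027·0.23 + 0.1482·0.13 + 0.038·0.08 + 0.1241·0.04 = 0.046621 + 0.019266 + 0.00304 + 0.004964 = 0.073891.
P(L | S) = 0.073891 / 0.48 = 0.153940…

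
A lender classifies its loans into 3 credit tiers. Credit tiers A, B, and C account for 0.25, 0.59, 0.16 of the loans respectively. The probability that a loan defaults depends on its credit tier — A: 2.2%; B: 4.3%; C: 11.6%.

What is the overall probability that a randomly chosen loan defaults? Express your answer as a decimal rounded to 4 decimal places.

P(D) = P(D|A)·P(A) + P(D|B)·P(B) + P(D|C)·P(C)
      = 0.022·0.25 + 0.043·0.59 + 0.116·0.16
      = 0.0055 + 0.02537 + 0.01856 = 0.04943

0.0494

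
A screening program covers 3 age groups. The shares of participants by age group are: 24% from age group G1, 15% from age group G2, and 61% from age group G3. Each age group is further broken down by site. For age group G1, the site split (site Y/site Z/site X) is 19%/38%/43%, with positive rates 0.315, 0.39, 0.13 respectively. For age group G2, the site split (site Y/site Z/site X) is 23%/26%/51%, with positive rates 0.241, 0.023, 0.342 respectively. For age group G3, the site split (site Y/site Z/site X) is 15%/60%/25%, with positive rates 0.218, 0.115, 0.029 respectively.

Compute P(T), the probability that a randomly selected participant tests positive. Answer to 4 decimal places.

P(T|G1) = 0.19·0.315 + 0.38·0.39 + 0.43·0.13 = 0.05985 + 0.1482 + 0.0559 = 0.26395
P(T|G2) = 0.23·0.241 + 0.26·0.023 + 0.51·0.342 = 0.05543 + 0.00598 + 0.17442 = 0.23583
P(T|G3) = 0.15·0.218 + 0.6·0.115 + 0.25·0.029 = 0.0327 + 0.069 + 0.00725 = 0.10895
Then overall,
P(T) = 0.24·0.26395 + 0.15·0.23583 + 0.61·0.10895
      = 0.063348 + 0.0353745 + 0.0664595 = 0.165182

0.1652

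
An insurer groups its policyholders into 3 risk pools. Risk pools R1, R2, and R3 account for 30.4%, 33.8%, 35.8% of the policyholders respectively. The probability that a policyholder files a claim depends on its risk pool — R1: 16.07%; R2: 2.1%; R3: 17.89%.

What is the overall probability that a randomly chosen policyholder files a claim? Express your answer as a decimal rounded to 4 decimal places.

0.1200

P(C) = P(C|R1)·P(R1) + P(C|R2)·P(R2) + P(C|R3)·P(R3)
      = 0.1607·0.304 + 0.021·0.338 + 0.1789·0.358
      = 0.0488528 + 0.007098 + 0.0640462 = 0.119997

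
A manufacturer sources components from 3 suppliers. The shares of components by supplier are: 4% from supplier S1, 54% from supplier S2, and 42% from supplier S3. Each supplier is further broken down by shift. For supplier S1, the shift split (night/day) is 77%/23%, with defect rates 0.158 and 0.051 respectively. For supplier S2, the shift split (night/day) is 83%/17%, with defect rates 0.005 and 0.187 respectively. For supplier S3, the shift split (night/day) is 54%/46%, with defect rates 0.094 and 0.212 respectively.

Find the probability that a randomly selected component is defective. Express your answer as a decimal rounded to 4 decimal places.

P(D|S1) = 0.77·0.158 + 0.23·0.051 = 0.12166 + 0.01173 = 0.13339
P(D|S2) = 0.83·0.005 + 0.17·0.187 = 0.00415 + 0.03179 = 0.03594
P(D|S3) = 0.54·0.094 + 0.46·0.212 = 0.05076 + 0.09752 = 0.14828
By total probability over the outer partition,
P(D) = 0.04·0.13339 + 0.54·0.03594 + 0.42·0.14828
      = 0.0053356 + 0.0194076 + 0.0622776 = 0.0870208

0.0870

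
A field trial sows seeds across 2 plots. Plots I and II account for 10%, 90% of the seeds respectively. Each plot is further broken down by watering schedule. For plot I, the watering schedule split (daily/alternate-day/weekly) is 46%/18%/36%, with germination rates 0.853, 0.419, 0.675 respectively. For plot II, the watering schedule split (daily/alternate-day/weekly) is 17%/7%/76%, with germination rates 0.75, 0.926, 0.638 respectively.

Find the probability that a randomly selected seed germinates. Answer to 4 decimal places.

0.6806

P(G|I) = 0.46·0.853 + 0.18·0.419 + 0.36·0.675 = 0.39238 + 0.07542 + 0.243 = 0.7108
P(G|II) = 0.17·0.75 + 0.07·0.926 + 0.76·0.638 = 0.1275 + 0.06482 + 0.48488 = 0.6772
By total probability over the outer partition,
P(G) = 0.1·0.7108 + 0.9·0.6772
      = 0.07108 + 0.60948 = 0.68056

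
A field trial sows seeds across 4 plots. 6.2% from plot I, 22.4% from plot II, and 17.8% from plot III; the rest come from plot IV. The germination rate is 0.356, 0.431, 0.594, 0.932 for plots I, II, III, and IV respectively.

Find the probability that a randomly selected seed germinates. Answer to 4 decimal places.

0.7239

P(IV) = 1 − (0.062 + 0.224 + 0.178) = 0.536.
P(G) = P(G|I)·P(I) + P(G|II)·P(II) + P(G|III)·P(III) + P(G|IV)·P(IV)
      = 0.356·0.062 + 0.431·0.224 + 0.594·0.178 + 0.932·0.536
      = 0.022072 + 0.096544 + 0.105732 + 0.499552 = 0.7239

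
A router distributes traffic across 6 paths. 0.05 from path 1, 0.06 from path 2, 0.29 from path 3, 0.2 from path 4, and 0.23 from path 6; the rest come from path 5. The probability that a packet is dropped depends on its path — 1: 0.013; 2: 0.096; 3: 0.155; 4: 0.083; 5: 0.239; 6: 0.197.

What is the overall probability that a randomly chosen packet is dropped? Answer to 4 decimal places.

P(L) ≈ 0.1539

P(5) = 1 − (0.05 + 0.06 + 0.29 + 0.2 + 0.23) = 0.17.
P(L) = P(L|1)·P(1) + P(L|2)·P(2) + P(L|3)·P(3) + P(L|4)·P(4) + P(L|5)·P(5) + P(L|6)·P(6)
      = 0.013·0.05 + 0.096·0.06 + 0.155·0.29 + 0.083·0.2 + 0.239·0.17 + 0.197·0.23
      = 0.00065 + 0.00576 + 0.04495 + 0.0166 + 0.04063 + 0.04531 = 0.1539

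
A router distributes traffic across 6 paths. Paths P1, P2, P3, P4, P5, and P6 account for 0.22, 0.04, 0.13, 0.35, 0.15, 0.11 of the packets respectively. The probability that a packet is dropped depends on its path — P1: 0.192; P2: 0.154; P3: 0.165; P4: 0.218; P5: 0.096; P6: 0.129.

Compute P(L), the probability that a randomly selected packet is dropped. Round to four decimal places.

By the law of total probability,
P(L) = P(L|P1)·P(P1) + P(L|P2)·P(P2) + P(L|P3)·P(P3) + P(L|P4)·P(P4) + P(L|P5)·P(P5) + P(L|P6)·P(P6)
      = 0.192·0.22 + 0.154·0.04 + 0.165·0.13 + 0.218·0.35 + 0.096·0.15 + 0.129·0.11
      = 0.04224 + 0.00616 + 0.02145 + 0.0763 + 0.0144 + 0.01419 = 0.17474

0.1747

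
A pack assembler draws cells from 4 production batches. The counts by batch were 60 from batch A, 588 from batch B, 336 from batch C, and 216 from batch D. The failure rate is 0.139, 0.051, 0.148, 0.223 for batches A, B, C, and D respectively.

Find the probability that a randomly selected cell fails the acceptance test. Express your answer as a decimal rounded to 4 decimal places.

0.1135

Total: 60 + 588 + 336 + 216 = 1200.
P(A) = 60/1200 = 0.05. P(B) = 588/1200 = 0.49. P(C) = 336/1200 = 0.28. P(D) = 216/1200 = 0.18.
Using total probability over the partition,
P(F) = P(F|A)·P(A) + P(F|B)·P(B) + P(F|C)·P(C) + P(F|D)·P(D)
      = 0.139·0.05 + 0.051·0.49 + 0.148·0.28 + 0.223·0.18
      = 0.00695 + 0.02499 + 0.04144 + 0.04014 = 0.11352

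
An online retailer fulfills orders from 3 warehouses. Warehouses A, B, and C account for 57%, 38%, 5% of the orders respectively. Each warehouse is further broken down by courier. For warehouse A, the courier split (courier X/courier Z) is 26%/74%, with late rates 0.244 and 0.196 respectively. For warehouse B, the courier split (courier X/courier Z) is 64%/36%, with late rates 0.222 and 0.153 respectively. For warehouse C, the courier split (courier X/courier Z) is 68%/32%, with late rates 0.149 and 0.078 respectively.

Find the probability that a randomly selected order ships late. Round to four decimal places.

P(L|A) = 0.26·0.244 + 0.74·0.196 = 0.06344 + 0.14504 = 0.20848
P(L|B) = 0.64·0.222 + 0.36·0.153 = 0.14208 + 0.05508 = 0.19716
P(L|C) = 0.68·0.149 + 0.32·0.078 = 0.10132 + 0.02496 = 0.12628
Then overall,
P(L) = 0.57·0.20848 + 0.38·0.19716 + 0.05·0.12628
      = 0.1188336 + 0.0749208 + 0.006314 = 0.2000684

P(L) ≈ 0.2001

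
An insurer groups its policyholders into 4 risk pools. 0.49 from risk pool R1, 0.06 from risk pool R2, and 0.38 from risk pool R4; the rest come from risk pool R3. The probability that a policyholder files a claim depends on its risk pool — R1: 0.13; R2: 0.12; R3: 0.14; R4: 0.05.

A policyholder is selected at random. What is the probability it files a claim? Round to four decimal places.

P(R3) = 1 − (0.49 + 0.06 + 0.38) = 0.07.
Using total probability over the partition,
P(C) = P(C|R1)·P(R1) + P(C|R2)·P(R2) + P(C|R3)·P(R3) + P(C|R4)·P(R4)
      = 0.13·0.49 + 0.12·0.06 + 0.14·0.07 + 0.05·0.38
      = 0.0637 + 0.0072 + 0.0098 + 0.019 = 0.0997

0.0997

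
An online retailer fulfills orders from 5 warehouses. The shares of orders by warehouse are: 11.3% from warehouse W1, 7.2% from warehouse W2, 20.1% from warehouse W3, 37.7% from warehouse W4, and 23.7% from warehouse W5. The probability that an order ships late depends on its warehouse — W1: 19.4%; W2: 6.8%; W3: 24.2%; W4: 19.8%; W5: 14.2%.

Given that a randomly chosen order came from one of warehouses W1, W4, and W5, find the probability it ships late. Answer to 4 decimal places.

Let S = {W1, W4, W5}.
P(S) = 0.113 + 0.377 + 0.237 = 0.727.
P(L ∩ S) = 0.194·0.113 + 0.198·0.377 + 0.142·0.237 = 0.021922 + 0.074646 + 0.033654 = 0.130222.
P(L | S) = 0.130222 / 0.727 = 0.179122…

P(L|S) ≈ 0.1791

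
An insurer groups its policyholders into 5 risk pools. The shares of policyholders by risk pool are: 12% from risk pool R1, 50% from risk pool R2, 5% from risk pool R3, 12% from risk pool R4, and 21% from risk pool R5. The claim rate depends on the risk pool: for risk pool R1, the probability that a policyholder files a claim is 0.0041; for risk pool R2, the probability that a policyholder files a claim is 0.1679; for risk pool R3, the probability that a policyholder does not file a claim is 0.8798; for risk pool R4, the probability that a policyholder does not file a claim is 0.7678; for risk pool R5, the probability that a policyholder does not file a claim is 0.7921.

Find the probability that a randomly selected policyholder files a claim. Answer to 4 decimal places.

P(C|R3) = 1 − 0.8798 = 0.1202.
P(C|R4) = 1 − 0.7678 = 0.2322.
P(C|R5) = 1 − 0.7921 = 0.2079.
By the law of total probability,
P(C) = P(C|R1)·P(R1) + P(C|R2)·P(R2) + P(C|R3)·P(R3) + P(C|R4)·P(R4) + P(C|R5)·P(R5)
      = 0.0041·0.12 + 0.1679·0.5 + 0.1202·0.05 + 0.2322·0.12 + 0.2079·0.21
      = 0.000492 + 0.08395 + 0.00601 + 0.027864 + 0.043659 = 0.161975

0.1620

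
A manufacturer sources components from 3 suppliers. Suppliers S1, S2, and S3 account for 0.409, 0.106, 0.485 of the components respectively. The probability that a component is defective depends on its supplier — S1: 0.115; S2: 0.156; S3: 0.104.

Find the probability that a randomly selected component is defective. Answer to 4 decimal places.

P(D) = P(D|S1)·P(S1) + P(D|S2)·P(S2) + P(D|S3)·P(S3)
      = 0.115·0.409 + 0.156·0.106 + 0.104·0.485
      = 0.047035 + 0.016536 + 0.05044 = 0.114011

0.1140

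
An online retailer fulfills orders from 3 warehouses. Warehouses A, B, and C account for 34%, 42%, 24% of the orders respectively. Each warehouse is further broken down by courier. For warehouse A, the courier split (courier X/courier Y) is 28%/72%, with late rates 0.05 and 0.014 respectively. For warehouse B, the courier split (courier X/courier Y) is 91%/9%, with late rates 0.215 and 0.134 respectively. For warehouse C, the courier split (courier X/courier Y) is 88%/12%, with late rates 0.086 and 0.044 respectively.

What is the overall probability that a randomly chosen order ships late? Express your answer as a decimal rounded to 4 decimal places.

P(L) ≈ 0.1149

P(L|A) = 0.28·0.05 + 0.72·0.014 = 0.014 + 0.01008 = 0.02408
P(L|B) = 0.91·0.215 + 0.09·0.134 = 0.19565 + 0.01206 = 0.20771
P(L|C) = 0.88·0.086 + 0.12·0.044 = 0.07568 + 0.00528 = 0.08096
Then overall,
P(L) = 0.34·0.02408 + 0.42·0.20771 + 0.24·0.08096
      = 0.0081872 + 0.0872382 + 0.0194304 = 0.1148558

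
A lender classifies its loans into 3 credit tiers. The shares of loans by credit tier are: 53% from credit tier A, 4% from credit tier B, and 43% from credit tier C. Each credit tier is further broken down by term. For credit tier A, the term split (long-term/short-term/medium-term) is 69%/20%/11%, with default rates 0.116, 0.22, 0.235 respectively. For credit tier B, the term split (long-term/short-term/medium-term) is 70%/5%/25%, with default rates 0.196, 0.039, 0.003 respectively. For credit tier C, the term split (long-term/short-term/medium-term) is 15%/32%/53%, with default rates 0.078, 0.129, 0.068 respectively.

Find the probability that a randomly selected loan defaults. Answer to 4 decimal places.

0.1233

P(D|A) = 0.69·0.116 + 0.2·0.22 + 0.11·0.235 = 0.08004 + 0.044 + 0.02585 = 0.14989
P(D|B) = 0.7·0.196 + 0.05·0.039 + 0.25·0.003 = 0.1372 + 0.00195 + 0.00075 = 0.1399
P(D|C) = 0.15·0.078 + 0.32·0.129 + 0.53·0.068 = 0.0117 + 0.04128 + 0.03604 = 0.08902
Then overall,
P(D) = 0.53·0.14989 + 0.04·0.1399 + 0.43·0.08902
      = 0.0794417 + 0.005596 + 0.0382786 = 0.1233163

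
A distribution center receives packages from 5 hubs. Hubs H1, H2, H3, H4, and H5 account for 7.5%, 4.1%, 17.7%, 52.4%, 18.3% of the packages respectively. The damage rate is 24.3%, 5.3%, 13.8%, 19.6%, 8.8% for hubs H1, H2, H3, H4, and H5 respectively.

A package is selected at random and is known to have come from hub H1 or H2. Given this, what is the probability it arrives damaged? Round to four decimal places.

0.1758

Let S = {H1, H2}.
P(S) = 0.075 + 0.041 = 0.116.
P(D ∩ S) = 0.243·0.075 + 0.053·0.041 = 0.018225 + 0.002173 = 0.020398.
P(D | S) = 0.020398 / 0.116 = 0.175845…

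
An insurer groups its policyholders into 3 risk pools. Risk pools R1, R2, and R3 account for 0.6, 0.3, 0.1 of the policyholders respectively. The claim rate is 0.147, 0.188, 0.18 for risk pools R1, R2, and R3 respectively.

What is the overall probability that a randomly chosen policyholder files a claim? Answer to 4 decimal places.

P(C) ≈ 0.1626

Summing over the partition,
P(C) = P(C|R1)·P(R1) + P(C|R2)·P(R2) + P(C|R3)·P(R3)
      = 0.147·0.6 + 0.188·0.3 + 0.18·0.1
      = 0.0882 + 0.0564 + 0.018 = 0.1626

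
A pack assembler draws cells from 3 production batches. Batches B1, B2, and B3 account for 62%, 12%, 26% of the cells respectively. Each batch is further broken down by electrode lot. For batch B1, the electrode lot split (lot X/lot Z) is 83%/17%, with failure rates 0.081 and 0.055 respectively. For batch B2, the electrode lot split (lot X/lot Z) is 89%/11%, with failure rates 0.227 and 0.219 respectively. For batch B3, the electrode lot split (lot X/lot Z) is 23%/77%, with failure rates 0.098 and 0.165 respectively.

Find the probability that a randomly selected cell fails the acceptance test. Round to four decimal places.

P(F|B1) = 0.83·0.081 + 0.17·0.055 = 0.06723 + 0.00935 = 0.07658
P(F|B2) = 0.89·0.227 + 0.11·0.219 = 0.20203 + 0.02409 = 0.22612
P(F|B3) = 0.23·0.098 + 0.77·0.165 = 0.02254 + 0.12705 = 0.14959
By total probability over the outer partition,
P(F) = 0.62·0.07658 + 0.12·0.22612 + 0.26·0.14959
      = 0.0474796 + 0.0271344 + 0.0388934 = 0.1135074

P(F) ≈ 0.1135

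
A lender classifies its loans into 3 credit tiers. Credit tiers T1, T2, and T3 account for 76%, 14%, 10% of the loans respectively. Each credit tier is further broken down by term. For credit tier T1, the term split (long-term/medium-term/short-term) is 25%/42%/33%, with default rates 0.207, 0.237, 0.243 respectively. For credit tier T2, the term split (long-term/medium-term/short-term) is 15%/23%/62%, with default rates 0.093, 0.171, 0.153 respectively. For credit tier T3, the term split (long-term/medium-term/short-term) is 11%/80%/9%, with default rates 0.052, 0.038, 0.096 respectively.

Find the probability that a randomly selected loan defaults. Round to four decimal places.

P(D) ≈ 0.2011

P(D|T1) = 0.25·0.207 + 0.42·0.237 + 0.33·0.243 = 0.05175 + 0.09954 + 0.08019 = 0.23148
P(D|T2) = 0.15·0.093 + 0.23·0.171 + 0.62·0.153 = 0.01395 + 0.03933 + 0.09486 = 0.14814
P(D|T3) = 0.11·0.052 + 0.8·0.038 + 0.09·0.096 = 0.00572 + 0.0304 + 0.00864 = 0.04476
By total probability over the outer partition,
P(D) = 0.76·0.23148 + 0.14·0.14814 + 0.1·0.04476
      = 0.1759248 + 0.0207396 + 0.004476 = 0.2011404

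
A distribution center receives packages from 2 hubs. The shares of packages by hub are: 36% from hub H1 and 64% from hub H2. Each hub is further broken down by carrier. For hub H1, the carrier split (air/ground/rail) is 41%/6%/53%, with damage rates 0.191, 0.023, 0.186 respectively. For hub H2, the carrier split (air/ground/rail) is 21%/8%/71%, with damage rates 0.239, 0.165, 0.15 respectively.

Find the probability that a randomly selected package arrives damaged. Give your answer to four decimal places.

P(D|H1) = 0.41·0.191 + 0.06·0.023 + 0.53·0.186 = 0.07831 + 0.00138 + 0.09858 = 0.17827
P(D|H2) = 0.21·0.239 + 0.08·0.165 + 0.71·0.15 = 0.05019 + 0.0132 + 0.1065 = 0.16989
By total probability over the outer partition,
P(D) = 0.36·0.17827 + 0.64·0.16989
      = 0.0641772 + 0.1087296 = 0.1729068

P(D) ≈ 0.1729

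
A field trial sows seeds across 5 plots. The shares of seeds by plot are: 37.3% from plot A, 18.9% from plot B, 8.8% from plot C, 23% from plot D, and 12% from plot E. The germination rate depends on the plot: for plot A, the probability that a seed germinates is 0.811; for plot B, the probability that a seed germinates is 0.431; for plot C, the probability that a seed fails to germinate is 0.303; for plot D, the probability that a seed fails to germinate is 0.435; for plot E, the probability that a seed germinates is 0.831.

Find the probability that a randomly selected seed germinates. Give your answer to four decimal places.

P(G|C) = 1 − 0.303 = 0.697.
P(G|D) = 1 − 0.435 = 0.565.
Summing over the partition,
P(G) = P(G|A)·P(A) + P(G|B)·P(B) + P(G|C)·P(C) + P(G|D)·P(D) + P(G|E)·P(E)
      = 0.811·0.373 + 0.431·0.189 + 0.697·0.088 + 0.565·0.23 + 0.831·0.12
      = 0.302503 + 0.081459 + 0.061336 + 0.12995 + 0.09972 = 0.674968

0.6750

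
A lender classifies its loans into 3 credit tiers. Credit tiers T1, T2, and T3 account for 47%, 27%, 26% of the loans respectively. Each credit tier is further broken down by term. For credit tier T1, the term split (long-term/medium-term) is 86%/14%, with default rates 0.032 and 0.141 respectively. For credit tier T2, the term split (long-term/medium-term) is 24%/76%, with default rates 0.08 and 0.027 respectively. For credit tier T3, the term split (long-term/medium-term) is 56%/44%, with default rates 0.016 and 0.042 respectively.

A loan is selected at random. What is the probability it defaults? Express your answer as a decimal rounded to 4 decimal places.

P(D|T1) = 0.86·0.032 + 0.14·0.141 = 0.02752 + 0.01974 = 0.04726
P(D|T2) = 0.24·0.08 + 0.76·0.027 = 0.0192 + 0.02052 = 0.03972
P(D|T3) = 0.56·0.016 + 0.44·0.042 = 0.00896 + 0.01848 = 0.02744
Then overall,
P(D) = 0.47·0.04726 + 0.27·0.03972 + 0.26·0.02744
      = 0.0222122 + 0.0107244 + 0.0071344 = 0.040071

P(D) ≈ 0.0401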